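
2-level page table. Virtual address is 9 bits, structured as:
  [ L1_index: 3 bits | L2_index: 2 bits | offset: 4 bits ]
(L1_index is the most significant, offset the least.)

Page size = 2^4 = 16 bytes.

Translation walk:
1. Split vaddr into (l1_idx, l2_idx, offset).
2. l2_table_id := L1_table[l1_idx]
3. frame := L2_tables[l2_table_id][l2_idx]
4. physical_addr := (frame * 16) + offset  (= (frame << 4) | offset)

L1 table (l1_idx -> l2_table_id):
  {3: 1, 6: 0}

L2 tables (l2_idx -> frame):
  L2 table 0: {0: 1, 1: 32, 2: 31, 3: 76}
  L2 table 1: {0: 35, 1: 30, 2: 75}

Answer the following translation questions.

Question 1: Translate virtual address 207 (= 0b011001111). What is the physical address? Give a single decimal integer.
vaddr = 207 = 0b011001111
Split: l1_idx=3, l2_idx=0, offset=15
L1[3] = 1
L2[1][0] = 35
paddr = 35 * 16 + 15 = 575

Answer: 575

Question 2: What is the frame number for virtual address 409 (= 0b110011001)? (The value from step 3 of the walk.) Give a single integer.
Answer: 32

Derivation:
vaddr = 409: l1_idx=6, l2_idx=1
L1[6] = 0; L2[0][1] = 32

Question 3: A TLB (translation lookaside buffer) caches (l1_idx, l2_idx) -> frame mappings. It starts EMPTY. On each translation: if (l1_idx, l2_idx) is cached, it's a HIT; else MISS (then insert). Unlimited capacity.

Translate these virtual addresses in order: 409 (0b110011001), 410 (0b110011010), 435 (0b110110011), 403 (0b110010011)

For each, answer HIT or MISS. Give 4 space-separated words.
Answer: MISS HIT MISS HIT

Derivation:
vaddr=409: (6,1) not in TLB -> MISS, insert
vaddr=410: (6,1) in TLB -> HIT
vaddr=435: (6,3) not in TLB -> MISS, insert
vaddr=403: (6,1) in TLB -> HIT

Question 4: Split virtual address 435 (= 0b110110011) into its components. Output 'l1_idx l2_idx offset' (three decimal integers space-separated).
Answer: 6 3 3

Derivation:
vaddr = 435 = 0b110110011
  top 3 bits -> l1_idx = 6
  next 2 bits -> l2_idx = 3
  bottom 4 bits -> offset = 3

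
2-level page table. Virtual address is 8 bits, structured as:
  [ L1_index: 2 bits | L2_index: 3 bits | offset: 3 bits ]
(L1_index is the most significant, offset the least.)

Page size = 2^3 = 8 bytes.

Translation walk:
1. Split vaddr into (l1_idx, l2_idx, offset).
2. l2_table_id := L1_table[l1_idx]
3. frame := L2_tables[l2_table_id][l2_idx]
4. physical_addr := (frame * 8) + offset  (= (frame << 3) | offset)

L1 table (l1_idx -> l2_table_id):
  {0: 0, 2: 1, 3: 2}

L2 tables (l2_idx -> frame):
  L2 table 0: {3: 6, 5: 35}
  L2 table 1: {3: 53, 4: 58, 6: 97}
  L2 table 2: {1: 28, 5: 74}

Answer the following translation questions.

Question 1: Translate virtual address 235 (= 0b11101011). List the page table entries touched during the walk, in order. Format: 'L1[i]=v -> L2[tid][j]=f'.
Answer: L1[3]=2 -> L2[2][5]=74

Derivation:
vaddr = 235 = 0b11101011
Split: l1_idx=3, l2_idx=5, offset=3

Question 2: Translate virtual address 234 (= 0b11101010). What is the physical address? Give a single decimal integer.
Answer: 594

Derivation:
vaddr = 234 = 0b11101010
Split: l1_idx=3, l2_idx=5, offset=2
L1[3] = 2
L2[2][5] = 74
paddr = 74 * 8 + 2 = 594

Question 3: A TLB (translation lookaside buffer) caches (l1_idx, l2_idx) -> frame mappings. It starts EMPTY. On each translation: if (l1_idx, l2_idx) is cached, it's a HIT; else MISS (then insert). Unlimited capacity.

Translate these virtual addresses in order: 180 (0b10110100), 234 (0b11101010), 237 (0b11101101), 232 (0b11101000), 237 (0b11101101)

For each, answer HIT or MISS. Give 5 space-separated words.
vaddr=180: (2,6) not in TLB -> MISS, insert
vaddr=234: (3,5) not in TLB -> MISS, insert
vaddr=237: (3,5) in TLB -> HIT
vaddr=232: (3,5) in TLB -> HIT
vaddr=237: (3,5) in TLB -> HIT

Answer: MISS MISS HIT HIT HIT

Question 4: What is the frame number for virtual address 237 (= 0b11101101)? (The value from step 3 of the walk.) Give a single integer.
vaddr = 237: l1_idx=3, l2_idx=5
L1[3] = 2; L2[2][5] = 74

Answer: 74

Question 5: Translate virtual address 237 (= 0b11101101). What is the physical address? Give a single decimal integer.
vaddr = 237 = 0b11101101
Split: l1_idx=3, l2_idx=5, offset=5
L1[3] = 2
L2[2][5] = 74
paddr = 74 * 8 + 5 = 597

Answer: 597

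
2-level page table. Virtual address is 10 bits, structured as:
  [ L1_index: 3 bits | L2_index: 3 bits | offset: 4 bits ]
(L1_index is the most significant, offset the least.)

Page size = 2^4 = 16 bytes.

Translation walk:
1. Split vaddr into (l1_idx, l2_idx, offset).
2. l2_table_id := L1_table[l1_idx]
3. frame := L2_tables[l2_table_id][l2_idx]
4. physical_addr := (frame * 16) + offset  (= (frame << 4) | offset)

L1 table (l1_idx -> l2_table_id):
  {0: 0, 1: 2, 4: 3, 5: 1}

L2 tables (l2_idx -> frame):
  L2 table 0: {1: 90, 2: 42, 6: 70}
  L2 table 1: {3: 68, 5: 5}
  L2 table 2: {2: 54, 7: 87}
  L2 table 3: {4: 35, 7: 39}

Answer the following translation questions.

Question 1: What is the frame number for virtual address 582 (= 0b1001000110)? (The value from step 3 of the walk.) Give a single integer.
Answer: 35

Derivation:
vaddr = 582: l1_idx=4, l2_idx=4
L1[4] = 3; L2[3][4] = 35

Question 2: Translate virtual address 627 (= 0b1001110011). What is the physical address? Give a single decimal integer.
vaddr = 627 = 0b1001110011
Split: l1_idx=4, l2_idx=7, offset=3
L1[4] = 3
L2[3][7] = 39
paddr = 39 * 16 + 3 = 627

Answer: 627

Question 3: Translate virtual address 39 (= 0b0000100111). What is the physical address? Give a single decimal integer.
vaddr = 39 = 0b0000100111
Split: l1_idx=0, l2_idx=2, offset=7
L1[0] = 0
L2[0][2] = 42
paddr = 42 * 16 + 7 = 679

Answer: 679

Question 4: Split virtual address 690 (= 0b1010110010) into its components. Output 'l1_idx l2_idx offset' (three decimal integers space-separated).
Answer: 5 3 2

Derivation:
vaddr = 690 = 0b1010110010
  top 3 bits -> l1_idx = 5
  next 3 bits -> l2_idx = 3
  bottom 4 bits -> offset = 2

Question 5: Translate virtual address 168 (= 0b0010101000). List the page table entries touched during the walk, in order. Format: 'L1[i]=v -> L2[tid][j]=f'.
vaddr = 168 = 0b0010101000
Split: l1_idx=1, l2_idx=2, offset=8

Answer: L1[1]=2 -> L2[2][2]=54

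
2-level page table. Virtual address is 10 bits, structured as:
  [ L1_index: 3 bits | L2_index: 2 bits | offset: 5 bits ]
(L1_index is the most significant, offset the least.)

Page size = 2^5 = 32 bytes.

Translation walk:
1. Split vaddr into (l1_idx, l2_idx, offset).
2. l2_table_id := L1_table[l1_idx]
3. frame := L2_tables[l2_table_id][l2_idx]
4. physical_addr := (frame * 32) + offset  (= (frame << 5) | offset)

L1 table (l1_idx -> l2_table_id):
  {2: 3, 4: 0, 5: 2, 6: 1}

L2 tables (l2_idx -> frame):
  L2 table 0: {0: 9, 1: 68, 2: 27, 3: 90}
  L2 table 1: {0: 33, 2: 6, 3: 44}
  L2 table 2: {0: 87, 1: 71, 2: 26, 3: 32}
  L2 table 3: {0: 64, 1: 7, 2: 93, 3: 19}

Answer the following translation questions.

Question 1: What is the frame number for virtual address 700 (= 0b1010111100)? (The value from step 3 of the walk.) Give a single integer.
vaddr = 700: l1_idx=5, l2_idx=1
L1[5] = 2; L2[2][1] = 71

Answer: 71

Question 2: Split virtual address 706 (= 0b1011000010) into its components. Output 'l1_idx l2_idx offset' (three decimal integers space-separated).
vaddr = 706 = 0b1011000010
  top 3 bits -> l1_idx = 5
  next 2 bits -> l2_idx = 2
  bottom 5 bits -> offset = 2

Answer: 5 2 2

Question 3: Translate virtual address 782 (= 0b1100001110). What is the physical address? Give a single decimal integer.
vaddr = 782 = 0b1100001110
Split: l1_idx=6, l2_idx=0, offset=14
L1[6] = 1
L2[1][0] = 33
paddr = 33 * 32 + 14 = 1070

Answer: 1070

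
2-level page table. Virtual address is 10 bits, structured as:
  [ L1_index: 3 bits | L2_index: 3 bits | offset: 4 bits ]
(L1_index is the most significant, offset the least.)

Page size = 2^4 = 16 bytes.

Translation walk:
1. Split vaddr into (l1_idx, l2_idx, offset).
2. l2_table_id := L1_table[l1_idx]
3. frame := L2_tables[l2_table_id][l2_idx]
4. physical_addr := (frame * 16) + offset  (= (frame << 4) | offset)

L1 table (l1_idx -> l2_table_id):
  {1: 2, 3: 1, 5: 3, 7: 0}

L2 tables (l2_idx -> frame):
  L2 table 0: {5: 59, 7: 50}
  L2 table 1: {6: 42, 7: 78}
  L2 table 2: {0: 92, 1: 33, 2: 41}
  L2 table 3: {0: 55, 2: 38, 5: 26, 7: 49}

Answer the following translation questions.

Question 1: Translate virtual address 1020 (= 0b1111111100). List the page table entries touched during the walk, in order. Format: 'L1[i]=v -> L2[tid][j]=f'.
Answer: L1[7]=0 -> L2[0][7]=50

Derivation:
vaddr = 1020 = 0b1111111100
Split: l1_idx=7, l2_idx=7, offset=12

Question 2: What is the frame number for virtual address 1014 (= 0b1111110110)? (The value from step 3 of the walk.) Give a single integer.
Answer: 50

Derivation:
vaddr = 1014: l1_idx=7, l2_idx=7
L1[7] = 0; L2[0][7] = 50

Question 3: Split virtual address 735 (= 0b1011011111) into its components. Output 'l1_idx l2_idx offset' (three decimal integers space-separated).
Answer: 5 5 15

Derivation:
vaddr = 735 = 0b1011011111
  top 3 bits -> l1_idx = 5
  next 3 bits -> l2_idx = 5
  bottom 4 bits -> offset = 15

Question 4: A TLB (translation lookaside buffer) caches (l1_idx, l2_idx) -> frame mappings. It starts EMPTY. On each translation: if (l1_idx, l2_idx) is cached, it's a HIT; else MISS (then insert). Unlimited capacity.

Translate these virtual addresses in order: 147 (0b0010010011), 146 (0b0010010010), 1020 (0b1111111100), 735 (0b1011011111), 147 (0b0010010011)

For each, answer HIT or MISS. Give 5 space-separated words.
vaddr=147: (1,1) not in TLB -> MISS, insert
vaddr=146: (1,1) in TLB -> HIT
vaddr=1020: (7,7) not in TLB -> MISS, insert
vaddr=735: (5,5) not in TLB -> MISS, insert
vaddr=147: (1,1) in TLB -> HIT

Answer: MISS HIT MISS MISS HIT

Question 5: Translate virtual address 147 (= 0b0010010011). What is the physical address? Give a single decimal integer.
vaddr = 147 = 0b0010010011
Split: l1_idx=1, l2_idx=1, offset=3
L1[1] = 2
L2[2][1] = 33
paddr = 33 * 16 + 3 = 531

Answer: 531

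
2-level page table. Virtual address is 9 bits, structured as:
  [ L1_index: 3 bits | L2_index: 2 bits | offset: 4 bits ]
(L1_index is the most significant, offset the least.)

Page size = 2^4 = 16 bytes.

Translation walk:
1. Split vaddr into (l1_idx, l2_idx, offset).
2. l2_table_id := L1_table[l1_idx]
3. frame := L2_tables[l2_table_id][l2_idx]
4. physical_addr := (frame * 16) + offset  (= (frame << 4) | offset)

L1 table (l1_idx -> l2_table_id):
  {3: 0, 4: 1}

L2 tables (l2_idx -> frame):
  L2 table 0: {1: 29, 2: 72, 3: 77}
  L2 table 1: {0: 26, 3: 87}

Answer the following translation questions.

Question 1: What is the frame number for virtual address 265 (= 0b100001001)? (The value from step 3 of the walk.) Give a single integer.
Answer: 26

Derivation:
vaddr = 265: l1_idx=4, l2_idx=0
L1[4] = 1; L2[1][0] = 26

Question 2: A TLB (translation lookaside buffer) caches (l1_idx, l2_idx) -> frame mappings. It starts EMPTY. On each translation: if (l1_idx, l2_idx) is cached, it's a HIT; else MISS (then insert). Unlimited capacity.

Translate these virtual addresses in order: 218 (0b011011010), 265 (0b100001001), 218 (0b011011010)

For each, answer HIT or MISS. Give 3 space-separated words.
Answer: MISS MISS HIT

Derivation:
vaddr=218: (3,1) not in TLB -> MISS, insert
vaddr=265: (4,0) not in TLB -> MISS, insert
vaddr=218: (3,1) in TLB -> HIT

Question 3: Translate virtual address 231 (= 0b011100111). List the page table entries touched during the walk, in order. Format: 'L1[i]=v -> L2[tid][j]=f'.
vaddr = 231 = 0b011100111
Split: l1_idx=3, l2_idx=2, offset=7

Answer: L1[3]=0 -> L2[0][2]=72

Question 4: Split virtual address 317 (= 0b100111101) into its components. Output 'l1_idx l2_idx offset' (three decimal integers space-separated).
Answer: 4 3 13

Derivation:
vaddr = 317 = 0b100111101
  top 3 bits -> l1_idx = 4
  next 2 bits -> l2_idx = 3
  bottom 4 bits -> offset = 13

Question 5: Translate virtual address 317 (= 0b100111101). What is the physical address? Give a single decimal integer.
vaddr = 317 = 0b100111101
Split: l1_idx=4, l2_idx=3, offset=13
L1[4] = 1
L2[1][3] = 87
paddr = 87 * 16 + 13 = 1405

Answer: 1405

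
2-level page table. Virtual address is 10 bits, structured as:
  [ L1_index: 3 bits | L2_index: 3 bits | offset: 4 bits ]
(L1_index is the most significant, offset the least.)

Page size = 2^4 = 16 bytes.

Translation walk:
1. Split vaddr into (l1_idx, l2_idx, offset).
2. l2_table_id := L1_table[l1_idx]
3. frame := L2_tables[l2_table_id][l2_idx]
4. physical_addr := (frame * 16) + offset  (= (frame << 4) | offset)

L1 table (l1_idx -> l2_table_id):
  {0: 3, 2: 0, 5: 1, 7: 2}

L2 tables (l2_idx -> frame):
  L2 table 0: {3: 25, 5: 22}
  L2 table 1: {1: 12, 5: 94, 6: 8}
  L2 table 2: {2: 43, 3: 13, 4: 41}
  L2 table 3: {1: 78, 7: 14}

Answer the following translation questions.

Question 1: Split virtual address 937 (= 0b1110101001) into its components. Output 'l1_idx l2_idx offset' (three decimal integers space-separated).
vaddr = 937 = 0b1110101001
  top 3 bits -> l1_idx = 7
  next 3 bits -> l2_idx = 2
  bottom 4 bits -> offset = 9

Answer: 7 2 9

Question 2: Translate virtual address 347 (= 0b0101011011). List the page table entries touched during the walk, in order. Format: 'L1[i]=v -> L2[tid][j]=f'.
vaddr = 347 = 0b0101011011
Split: l1_idx=2, l2_idx=5, offset=11

Answer: L1[2]=0 -> L2[0][5]=22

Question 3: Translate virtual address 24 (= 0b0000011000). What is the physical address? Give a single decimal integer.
vaddr = 24 = 0b0000011000
Split: l1_idx=0, l2_idx=1, offset=8
L1[0] = 3
L2[3][1] = 78
paddr = 78 * 16 + 8 = 1256

Answer: 1256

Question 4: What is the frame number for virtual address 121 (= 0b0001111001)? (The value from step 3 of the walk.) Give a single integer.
Answer: 14

Derivation:
vaddr = 121: l1_idx=0, l2_idx=7
L1[0] = 3; L2[3][7] = 14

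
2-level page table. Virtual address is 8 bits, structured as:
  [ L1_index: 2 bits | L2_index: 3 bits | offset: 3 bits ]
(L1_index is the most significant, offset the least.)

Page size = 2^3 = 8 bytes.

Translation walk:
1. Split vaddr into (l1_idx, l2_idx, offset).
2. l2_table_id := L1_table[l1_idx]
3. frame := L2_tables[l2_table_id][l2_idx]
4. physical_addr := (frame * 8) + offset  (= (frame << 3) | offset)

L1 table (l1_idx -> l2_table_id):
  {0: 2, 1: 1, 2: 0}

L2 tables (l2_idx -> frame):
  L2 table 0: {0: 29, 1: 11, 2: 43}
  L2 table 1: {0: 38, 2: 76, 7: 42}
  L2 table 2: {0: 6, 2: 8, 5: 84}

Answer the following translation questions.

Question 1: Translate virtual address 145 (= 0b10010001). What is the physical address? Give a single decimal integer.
vaddr = 145 = 0b10010001
Split: l1_idx=2, l2_idx=2, offset=1
L1[2] = 0
L2[0][2] = 43
paddr = 43 * 8 + 1 = 345

Answer: 345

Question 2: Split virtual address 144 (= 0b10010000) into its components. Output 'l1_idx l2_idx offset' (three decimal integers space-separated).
Answer: 2 2 0

Derivation:
vaddr = 144 = 0b10010000
  top 2 bits -> l1_idx = 2
  next 3 bits -> l2_idx = 2
  bottom 3 bits -> offset = 0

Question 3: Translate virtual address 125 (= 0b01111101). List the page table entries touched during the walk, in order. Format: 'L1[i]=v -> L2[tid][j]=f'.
vaddr = 125 = 0b01111101
Split: l1_idx=1, l2_idx=7, offset=5

Answer: L1[1]=1 -> L2[1][7]=42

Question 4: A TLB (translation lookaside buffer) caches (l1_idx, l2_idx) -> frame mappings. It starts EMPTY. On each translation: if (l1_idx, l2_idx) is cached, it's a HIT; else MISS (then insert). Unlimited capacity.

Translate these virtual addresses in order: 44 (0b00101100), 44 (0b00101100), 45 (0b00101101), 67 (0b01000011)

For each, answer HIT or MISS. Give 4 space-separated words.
vaddr=44: (0,5) not in TLB -> MISS, insert
vaddr=44: (0,5) in TLB -> HIT
vaddr=45: (0,5) in TLB -> HIT
vaddr=67: (1,0) not in TLB -> MISS, insert

Answer: MISS HIT HIT MISS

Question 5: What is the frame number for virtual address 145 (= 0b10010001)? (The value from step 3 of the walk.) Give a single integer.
Answer: 43

Derivation:
vaddr = 145: l1_idx=2, l2_idx=2
L1[2] = 0; L2[0][2] = 43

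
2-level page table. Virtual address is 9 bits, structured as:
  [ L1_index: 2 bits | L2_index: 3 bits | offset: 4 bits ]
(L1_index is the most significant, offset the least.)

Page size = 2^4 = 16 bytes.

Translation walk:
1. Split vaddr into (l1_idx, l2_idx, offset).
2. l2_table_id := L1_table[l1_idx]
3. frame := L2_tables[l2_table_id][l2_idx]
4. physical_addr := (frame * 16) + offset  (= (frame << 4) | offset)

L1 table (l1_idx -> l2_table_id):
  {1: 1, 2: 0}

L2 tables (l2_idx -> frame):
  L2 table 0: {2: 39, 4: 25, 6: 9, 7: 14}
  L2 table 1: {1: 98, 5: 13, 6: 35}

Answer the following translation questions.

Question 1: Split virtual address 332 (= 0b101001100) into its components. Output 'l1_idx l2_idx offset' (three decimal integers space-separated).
vaddr = 332 = 0b101001100
  top 2 bits -> l1_idx = 2
  next 3 bits -> l2_idx = 4
  bottom 4 bits -> offset = 12

Answer: 2 4 12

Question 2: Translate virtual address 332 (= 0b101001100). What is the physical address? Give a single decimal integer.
Answer: 412

Derivation:
vaddr = 332 = 0b101001100
Split: l1_idx=2, l2_idx=4, offset=12
L1[2] = 0
L2[0][4] = 25
paddr = 25 * 16 + 12 = 412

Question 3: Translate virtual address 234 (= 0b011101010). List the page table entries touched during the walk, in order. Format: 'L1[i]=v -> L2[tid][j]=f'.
Answer: L1[1]=1 -> L2[1][6]=35

Derivation:
vaddr = 234 = 0b011101010
Split: l1_idx=1, l2_idx=6, offset=10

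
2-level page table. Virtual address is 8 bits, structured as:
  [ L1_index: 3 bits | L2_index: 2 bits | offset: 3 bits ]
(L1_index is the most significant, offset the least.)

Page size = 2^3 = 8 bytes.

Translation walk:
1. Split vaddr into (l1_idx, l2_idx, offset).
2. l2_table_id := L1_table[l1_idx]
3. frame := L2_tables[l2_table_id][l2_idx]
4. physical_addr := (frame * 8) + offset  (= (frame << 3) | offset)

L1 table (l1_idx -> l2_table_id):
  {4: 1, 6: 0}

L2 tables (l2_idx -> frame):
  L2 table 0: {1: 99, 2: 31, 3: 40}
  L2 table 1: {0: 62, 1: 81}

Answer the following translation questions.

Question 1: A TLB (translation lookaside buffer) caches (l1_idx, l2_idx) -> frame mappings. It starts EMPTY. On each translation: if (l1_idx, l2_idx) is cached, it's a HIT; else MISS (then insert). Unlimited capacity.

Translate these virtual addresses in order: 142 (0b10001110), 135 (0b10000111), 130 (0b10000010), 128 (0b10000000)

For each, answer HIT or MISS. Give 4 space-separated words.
Answer: MISS MISS HIT HIT

Derivation:
vaddr=142: (4,1) not in TLB -> MISS, insert
vaddr=135: (4,0) not in TLB -> MISS, insert
vaddr=130: (4,0) in TLB -> HIT
vaddr=128: (4,0) in TLB -> HIT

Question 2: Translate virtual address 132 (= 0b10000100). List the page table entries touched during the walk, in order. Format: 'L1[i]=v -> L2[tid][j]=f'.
Answer: L1[4]=1 -> L2[1][0]=62

Derivation:
vaddr = 132 = 0b10000100
Split: l1_idx=4, l2_idx=0, offset=4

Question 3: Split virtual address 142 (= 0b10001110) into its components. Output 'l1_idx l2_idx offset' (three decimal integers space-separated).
vaddr = 142 = 0b10001110
  top 3 bits -> l1_idx = 4
  next 2 bits -> l2_idx = 1
  bottom 3 bits -> offset = 6

Answer: 4 1 6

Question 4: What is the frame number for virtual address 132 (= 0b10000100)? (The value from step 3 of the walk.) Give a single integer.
vaddr = 132: l1_idx=4, l2_idx=0
L1[4] = 1; L2[1][0] = 62

Answer: 62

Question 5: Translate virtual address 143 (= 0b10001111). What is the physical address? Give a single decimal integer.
vaddr = 143 = 0b10001111
Split: l1_idx=4, l2_idx=1, offset=7
L1[4] = 1
L2[1][1] = 81
paddr = 81 * 8 + 7 = 655

Answer: 655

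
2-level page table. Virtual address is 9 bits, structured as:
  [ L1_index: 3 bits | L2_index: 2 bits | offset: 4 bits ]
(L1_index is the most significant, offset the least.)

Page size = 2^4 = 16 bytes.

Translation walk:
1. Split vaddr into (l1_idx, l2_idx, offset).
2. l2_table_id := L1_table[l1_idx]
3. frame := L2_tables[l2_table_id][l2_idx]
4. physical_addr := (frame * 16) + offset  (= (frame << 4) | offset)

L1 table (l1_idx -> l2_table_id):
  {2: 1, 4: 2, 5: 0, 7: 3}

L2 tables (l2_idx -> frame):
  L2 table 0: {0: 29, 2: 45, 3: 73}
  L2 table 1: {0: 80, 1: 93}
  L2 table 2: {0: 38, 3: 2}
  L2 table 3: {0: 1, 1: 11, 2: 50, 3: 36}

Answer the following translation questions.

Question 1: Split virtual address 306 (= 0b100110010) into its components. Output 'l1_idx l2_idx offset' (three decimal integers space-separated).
Answer: 4 3 2

Derivation:
vaddr = 306 = 0b100110010
  top 3 bits -> l1_idx = 4
  next 2 bits -> l2_idx = 3
  bottom 4 bits -> offset = 2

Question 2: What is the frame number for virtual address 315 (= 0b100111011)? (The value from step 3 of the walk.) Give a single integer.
vaddr = 315: l1_idx=4, l2_idx=3
L1[4] = 2; L2[2][3] = 2

Answer: 2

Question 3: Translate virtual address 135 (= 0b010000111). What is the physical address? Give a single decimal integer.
Answer: 1287

Derivation:
vaddr = 135 = 0b010000111
Split: l1_idx=2, l2_idx=0, offset=7
L1[2] = 1
L2[1][0] = 80
paddr = 80 * 16 + 7 = 1287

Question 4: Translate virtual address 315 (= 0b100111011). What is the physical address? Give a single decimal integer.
vaddr = 315 = 0b100111011
Split: l1_idx=4, l2_idx=3, offset=11
L1[4] = 2
L2[2][3] = 2
paddr = 2 * 16 + 11 = 43

Answer: 43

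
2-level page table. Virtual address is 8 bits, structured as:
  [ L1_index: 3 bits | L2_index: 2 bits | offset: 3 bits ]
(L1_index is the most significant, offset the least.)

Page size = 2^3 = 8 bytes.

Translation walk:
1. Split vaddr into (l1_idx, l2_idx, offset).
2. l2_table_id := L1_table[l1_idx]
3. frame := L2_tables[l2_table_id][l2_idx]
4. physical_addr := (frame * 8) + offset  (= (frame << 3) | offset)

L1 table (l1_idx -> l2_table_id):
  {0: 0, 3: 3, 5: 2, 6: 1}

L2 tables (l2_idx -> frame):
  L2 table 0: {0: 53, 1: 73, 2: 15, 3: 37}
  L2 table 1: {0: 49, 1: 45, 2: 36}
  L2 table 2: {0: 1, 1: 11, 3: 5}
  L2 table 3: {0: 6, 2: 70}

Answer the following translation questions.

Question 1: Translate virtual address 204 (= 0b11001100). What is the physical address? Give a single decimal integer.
vaddr = 204 = 0b11001100
Split: l1_idx=6, l2_idx=1, offset=4
L1[6] = 1
L2[1][1] = 45
paddr = 45 * 8 + 4 = 364

Answer: 364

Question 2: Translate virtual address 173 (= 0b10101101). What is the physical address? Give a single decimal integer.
vaddr = 173 = 0b10101101
Split: l1_idx=5, l2_idx=1, offset=5
L1[5] = 2
L2[2][1] = 11
paddr = 11 * 8 + 5 = 93

Answer: 93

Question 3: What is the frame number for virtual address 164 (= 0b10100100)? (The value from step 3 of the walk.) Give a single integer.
Answer: 1

Derivation:
vaddr = 164: l1_idx=5, l2_idx=0
L1[5] = 2; L2[2][0] = 1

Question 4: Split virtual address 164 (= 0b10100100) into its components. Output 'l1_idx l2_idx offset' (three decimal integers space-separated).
vaddr = 164 = 0b10100100
  top 3 bits -> l1_idx = 5
  next 2 bits -> l2_idx = 0
  bottom 3 bits -> offset = 4

Answer: 5 0 4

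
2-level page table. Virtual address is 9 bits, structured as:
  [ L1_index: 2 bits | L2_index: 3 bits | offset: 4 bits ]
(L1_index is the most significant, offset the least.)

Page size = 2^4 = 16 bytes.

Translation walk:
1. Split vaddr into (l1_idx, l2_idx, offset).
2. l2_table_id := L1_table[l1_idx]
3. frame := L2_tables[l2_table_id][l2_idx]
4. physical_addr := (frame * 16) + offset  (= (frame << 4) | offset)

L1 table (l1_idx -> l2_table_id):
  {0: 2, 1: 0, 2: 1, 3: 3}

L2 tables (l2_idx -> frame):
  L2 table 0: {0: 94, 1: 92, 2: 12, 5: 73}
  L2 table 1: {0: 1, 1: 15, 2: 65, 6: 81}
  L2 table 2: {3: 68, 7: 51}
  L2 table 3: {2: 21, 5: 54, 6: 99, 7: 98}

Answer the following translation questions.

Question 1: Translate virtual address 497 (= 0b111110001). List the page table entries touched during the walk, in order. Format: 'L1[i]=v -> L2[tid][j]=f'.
vaddr = 497 = 0b111110001
Split: l1_idx=3, l2_idx=7, offset=1

Answer: L1[3]=3 -> L2[3][7]=98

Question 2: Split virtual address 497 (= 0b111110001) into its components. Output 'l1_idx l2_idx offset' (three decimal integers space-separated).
Answer: 3 7 1

Derivation:
vaddr = 497 = 0b111110001
  top 2 bits -> l1_idx = 3
  next 3 bits -> l2_idx = 7
  bottom 4 bits -> offset = 1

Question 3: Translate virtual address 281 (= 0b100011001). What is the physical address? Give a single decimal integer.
vaddr = 281 = 0b100011001
Split: l1_idx=2, l2_idx=1, offset=9
L1[2] = 1
L2[1][1] = 15
paddr = 15 * 16 + 9 = 249

Answer: 249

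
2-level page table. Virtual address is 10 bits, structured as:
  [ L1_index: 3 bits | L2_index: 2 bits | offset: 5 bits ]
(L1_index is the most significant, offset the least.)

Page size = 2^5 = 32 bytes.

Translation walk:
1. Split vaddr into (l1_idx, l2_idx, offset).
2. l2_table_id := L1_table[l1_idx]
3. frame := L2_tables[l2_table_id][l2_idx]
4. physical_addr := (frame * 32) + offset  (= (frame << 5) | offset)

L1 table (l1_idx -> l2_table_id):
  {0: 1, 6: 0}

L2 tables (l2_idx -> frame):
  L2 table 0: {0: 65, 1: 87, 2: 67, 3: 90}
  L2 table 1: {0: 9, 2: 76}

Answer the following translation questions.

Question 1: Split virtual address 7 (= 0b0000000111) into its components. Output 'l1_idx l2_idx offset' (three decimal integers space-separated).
Answer: 0 0 7

Derivation:
vaddr = 7 = 0b0000000111
  top 3 bits -> l1_idx = 0
  next 2 bits -> l2_idx = 0
  bottom 5 bits -> offset = 7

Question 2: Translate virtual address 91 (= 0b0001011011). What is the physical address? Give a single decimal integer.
Answer: 2459

Derivation:
vaddr = 91 = 0b0001011011
Split: l1_idx=0, l2_idx=2, offset=27
L1[0] = 1
L2[1][2] = 76
paddr = 76 * 32 + 27 = 2459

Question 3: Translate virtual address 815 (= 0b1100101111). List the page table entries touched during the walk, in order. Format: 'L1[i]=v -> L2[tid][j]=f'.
Answer: L1[6]=0 -> L2[0][1]=87

Derivation:
vaddr = 815 = 0b1100101111
Split: l1_idx=6, l2_idx=1, offset=15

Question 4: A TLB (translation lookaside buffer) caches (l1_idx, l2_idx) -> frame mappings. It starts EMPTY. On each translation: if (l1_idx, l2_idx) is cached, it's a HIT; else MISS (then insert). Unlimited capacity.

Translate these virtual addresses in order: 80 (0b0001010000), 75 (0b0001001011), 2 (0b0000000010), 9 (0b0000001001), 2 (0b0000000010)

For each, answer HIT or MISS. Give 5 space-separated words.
vaddr=80: (0,2) not in TLB -> MISS, insert
vaddr=75: (0,2) in TLB -> HIT
vaddr=2: (0,0) not in TLB -> MISS, insert
vaddr=9: (0,0) in TLB -> HIT
vaddr=2: (0,0) in TLB -> HIT

Answer: MISS HIT MISS HIT HIT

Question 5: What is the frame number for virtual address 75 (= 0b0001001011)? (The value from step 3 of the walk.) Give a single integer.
Answer: 76

Derivation:
vaddr = 75: l1_idx=0, l2_idx=2
L1[0] = 1; L2[1][2] = 76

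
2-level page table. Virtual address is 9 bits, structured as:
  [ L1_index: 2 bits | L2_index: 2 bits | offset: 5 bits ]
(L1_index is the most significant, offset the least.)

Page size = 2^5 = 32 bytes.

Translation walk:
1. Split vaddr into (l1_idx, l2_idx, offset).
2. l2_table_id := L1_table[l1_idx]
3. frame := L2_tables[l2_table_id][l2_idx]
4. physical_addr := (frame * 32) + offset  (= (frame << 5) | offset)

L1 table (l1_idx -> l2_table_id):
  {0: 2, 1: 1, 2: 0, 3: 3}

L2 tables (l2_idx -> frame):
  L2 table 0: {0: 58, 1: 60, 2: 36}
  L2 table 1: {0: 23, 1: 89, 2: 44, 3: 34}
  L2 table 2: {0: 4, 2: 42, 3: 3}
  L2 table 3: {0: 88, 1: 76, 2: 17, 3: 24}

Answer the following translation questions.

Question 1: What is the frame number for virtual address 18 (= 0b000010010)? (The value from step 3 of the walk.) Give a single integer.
vaddr = 18: l1_idx=0, l2_idx=0
L1[0] = 2; L2[2][0] = 4

Answer: 4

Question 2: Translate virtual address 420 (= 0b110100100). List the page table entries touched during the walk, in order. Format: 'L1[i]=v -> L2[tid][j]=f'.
Answer: L1[3]=3 -> L2[3][1]=76

Derivation:
vaddr = 420 = 0b110100100
Split: l1_idx=3, l2_idx=1, offset=4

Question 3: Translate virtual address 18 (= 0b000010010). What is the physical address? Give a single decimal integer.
vaddr = 18 = 0b000010010
Split: l1_idx=0, l2_idx=0, offset=18
L1[0] = 2
L2[2][0] = 4
paddr = 4 * 32 + 18 = 146

Answer: 146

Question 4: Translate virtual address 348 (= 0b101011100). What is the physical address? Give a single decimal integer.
Answer: 1180

Derivation:
vaddr = 348 = 0b101011100
Split: l1_idx=2, l2_idx=2, offset=28
L1[2] = 0
L2[0][2] = 36
paddr = 36 * 32 + 28 = 1180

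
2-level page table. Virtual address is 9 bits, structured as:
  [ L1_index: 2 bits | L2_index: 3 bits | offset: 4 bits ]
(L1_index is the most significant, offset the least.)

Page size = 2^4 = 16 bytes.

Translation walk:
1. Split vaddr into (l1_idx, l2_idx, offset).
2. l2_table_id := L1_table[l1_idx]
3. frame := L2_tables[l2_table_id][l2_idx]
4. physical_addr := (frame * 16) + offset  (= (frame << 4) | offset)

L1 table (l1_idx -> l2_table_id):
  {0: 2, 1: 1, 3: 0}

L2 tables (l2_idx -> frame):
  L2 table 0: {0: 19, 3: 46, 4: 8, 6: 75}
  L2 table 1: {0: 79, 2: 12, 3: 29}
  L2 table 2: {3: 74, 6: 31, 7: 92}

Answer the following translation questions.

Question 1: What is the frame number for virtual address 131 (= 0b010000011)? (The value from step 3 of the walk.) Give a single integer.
Answer: 79

Derivation:
vaddr = 131: l1_idx=1, l2_idx=0
L1[1] = 1; L2[1][0] = 79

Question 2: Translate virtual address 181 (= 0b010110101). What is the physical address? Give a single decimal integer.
Answer: 469

Derivation:
vaddr = 181 = 0b010110101
Split: l1_idx=1, l2_idx=3, offset=5
L1[1] = 1
L2[1][3] = 29
paddr = 29 * 16 + 5 = 469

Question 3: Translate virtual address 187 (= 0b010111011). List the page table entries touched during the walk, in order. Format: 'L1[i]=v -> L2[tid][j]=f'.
vaddr = 187 = 0b010111011
Split: l1_idx=1, l2_idx=3, offset=11

Answer: L1[1]=1 -> L2[1][3]=29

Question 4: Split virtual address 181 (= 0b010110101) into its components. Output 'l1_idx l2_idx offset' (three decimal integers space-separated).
vaddr = 181 = 0b010110101
  top 2 bits -> l1_idx = 1
  next 3 bits -> l2_idx = 3
  bottom 4 bits -> offset = 5

Answer: 1 3 5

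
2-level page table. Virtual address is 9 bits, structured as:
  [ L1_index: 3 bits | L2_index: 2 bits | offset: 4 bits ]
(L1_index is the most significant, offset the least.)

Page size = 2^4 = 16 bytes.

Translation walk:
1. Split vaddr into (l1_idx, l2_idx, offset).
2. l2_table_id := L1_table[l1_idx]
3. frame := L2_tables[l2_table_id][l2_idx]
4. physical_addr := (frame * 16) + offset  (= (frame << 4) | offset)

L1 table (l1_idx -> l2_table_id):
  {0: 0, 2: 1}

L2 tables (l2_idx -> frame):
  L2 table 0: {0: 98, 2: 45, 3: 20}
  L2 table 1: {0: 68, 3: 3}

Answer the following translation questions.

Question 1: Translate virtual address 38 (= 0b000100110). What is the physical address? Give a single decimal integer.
vaddr = 38 = 0b000100110
Split: l1_idx=0, l2_idx=2, offset=6
L1[0] = 0
L2[0][2] = 45
paddr = 45 * 16 + 6 = 726

Answer: 726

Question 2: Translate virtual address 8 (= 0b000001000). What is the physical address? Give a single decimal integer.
vaddr = 8 = 0b000001000
Split: l1_idx=0, l2_idx=0, offset=8
L1[0] = 0
L2[0][0] = 98
paddr = 98 * 16 + 8 = 1576

Answer: 1576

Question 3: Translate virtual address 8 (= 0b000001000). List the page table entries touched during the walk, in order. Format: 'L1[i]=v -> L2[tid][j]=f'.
vaddr = 8 = 0b000001000
Split: l1_idx=0, l2_idx=0, offset=8

Answer: L1[0]=0 -> L2[0][0]=98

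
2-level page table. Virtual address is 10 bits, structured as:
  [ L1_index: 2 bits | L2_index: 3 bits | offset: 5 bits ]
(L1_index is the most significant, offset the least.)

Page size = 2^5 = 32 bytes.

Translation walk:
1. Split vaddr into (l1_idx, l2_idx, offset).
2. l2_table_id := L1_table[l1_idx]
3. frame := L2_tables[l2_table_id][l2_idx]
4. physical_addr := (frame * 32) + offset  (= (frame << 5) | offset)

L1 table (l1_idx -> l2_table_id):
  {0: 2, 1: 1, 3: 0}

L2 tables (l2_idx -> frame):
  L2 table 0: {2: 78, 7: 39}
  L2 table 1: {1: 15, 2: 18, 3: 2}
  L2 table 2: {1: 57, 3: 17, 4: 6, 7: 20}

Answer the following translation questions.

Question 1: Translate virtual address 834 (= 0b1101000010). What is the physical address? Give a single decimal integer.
Answer: 2498

Derivation:
vaddr = 834 = 0b1101000010
Split: l1_idx=3, l2_idx=2, offset=2
L1[3] = 0
L2[0][2] = 78
paddr = 78 * 32 + 2 = 2498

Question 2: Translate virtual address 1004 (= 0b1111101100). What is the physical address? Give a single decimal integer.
vaddr = 1004 = 0b1111101100
Split: l1_idx=3, l2_idx=7, offset=12
L1[3] = 0
L2[0][7] = 39
paddr = 39 * 32 + 12 = 1260

Answer: 1260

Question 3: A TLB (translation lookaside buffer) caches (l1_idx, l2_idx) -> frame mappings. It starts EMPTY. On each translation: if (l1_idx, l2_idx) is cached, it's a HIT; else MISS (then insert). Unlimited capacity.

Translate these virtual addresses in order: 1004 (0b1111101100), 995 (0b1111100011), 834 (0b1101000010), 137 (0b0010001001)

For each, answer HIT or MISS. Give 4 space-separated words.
Answer: MISS HIT MISS MISS

Derivation:
vaddr=1004: (3,7) not in TLB -> MISS, insert
vaddr=995: (3,7) in TLB -> HIT
vaddr=834: (3,2) not in TLB -> MISS, insert
vaddr=137: (0,4) not in TLB -> MISS, insert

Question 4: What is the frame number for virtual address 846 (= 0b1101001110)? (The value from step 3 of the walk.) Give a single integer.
vaddr = 846: l1_idx=3, l2_idx=2
L1[3] = 0; L2[0][2] = 78

Answer: 78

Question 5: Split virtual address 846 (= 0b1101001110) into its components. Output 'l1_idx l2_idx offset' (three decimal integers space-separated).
vaddr = 846 = 0b1101001110
  top 2 bits -> l1_idx = 3
  next 3 bits -> l2_idx = 2
  bottom 5 bits -> offset = 14

Answer: 3 2 14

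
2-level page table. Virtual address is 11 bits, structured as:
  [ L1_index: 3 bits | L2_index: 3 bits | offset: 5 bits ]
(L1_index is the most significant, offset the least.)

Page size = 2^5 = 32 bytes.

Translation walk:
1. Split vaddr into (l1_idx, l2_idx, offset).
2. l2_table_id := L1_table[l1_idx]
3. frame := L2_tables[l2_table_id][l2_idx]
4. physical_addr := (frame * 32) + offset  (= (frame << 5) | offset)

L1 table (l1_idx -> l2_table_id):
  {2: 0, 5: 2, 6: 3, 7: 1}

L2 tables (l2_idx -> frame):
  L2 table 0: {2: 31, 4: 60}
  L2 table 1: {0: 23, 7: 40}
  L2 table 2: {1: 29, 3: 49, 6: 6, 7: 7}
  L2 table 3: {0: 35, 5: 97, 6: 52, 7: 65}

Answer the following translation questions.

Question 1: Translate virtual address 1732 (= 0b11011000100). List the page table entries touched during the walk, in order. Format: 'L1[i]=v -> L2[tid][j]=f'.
Answer: L1[6]=3 -> L2[3][6]=52

Derivation:
vaddr = 1732 = 0b11011000100
Split: l1_idx=6, l2_idx=6, offset=4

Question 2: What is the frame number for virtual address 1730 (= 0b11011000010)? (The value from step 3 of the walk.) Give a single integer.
vaddr = 1730: l1_idx=6, l2_idx=6
L1[6] = 3; L2[3][6] = 52

Answer: 52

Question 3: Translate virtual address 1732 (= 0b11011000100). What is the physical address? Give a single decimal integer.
Answer: 1668

Derivation:
vaddr = 1732 = 0b11011000100
Split: l1_idx=6, l2_idx=6, offset=4
L1[6] = 3
L2[3][6] = 52
paddr = 52 * 32 + 4 = 1668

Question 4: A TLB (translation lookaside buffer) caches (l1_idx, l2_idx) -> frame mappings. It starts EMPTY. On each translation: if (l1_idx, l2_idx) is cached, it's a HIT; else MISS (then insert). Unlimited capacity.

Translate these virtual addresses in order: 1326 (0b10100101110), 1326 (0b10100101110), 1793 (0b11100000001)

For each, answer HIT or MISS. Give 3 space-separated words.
vaddr=1326: (5,1) not in TLB -> MISS, insert
vaddr=1326: (5,1) in TLB -> HIT
vaddr=1793: (7,0) not in TLB -> MISS, insert

Answer: MISS HIT MISS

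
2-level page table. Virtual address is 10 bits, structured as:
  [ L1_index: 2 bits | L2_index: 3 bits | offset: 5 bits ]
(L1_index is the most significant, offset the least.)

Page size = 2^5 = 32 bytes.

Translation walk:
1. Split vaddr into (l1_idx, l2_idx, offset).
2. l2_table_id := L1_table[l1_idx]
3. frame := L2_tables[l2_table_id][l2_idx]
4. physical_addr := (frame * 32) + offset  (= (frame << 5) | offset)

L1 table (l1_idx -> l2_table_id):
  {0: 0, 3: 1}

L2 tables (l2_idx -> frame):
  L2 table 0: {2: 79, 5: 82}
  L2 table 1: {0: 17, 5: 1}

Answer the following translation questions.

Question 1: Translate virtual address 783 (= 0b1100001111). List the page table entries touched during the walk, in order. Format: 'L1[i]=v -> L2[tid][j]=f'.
Answer: L1[3]=1 -> L2[1][0]=17

Derivation:
vaddr = 783 = 0b1100001111
Split: l1_idx=3, l2_idx=0, offset=15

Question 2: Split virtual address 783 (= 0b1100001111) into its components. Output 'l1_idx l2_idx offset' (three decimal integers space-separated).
Answer: 3 0 15

Derivation:
vaddr = 783 = 0b1100001111
  top 2 bits -> l1_idx = 3
  next 3 bits -> l2_idx = 0
  bottom 5 bits -> offset = 15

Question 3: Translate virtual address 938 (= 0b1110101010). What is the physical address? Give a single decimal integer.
vaddr = 938 = 0b1110101010
Split: l1_idx=3, l2_idx=5, offset=10
L1[3] = 1
L2[1][5] = 1
paddr = 1 * 32 + 10 = 42

Answer: 42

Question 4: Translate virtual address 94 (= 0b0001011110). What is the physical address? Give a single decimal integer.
Answer: 2558

Derivation:
vaddr = 94 = 0b0001011110
Split: l1_idx=0, l2_idx=2, offset=30
L1[0] = 0
L2[0][2] = 79
paddr = 79 * 32 + 30 = 2558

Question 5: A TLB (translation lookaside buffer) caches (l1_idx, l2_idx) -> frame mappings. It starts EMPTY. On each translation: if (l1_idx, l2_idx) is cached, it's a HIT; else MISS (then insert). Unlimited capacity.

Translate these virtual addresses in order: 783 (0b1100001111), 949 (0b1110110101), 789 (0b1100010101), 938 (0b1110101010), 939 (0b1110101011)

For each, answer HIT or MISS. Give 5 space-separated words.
vaddr=783: (3,0) not in TLB -> MISS, insert
vaddr=949: (3,5) not in TLB -> MISS, insert
vaddr=789: (3,0) in TLB -> HIT
vaddr=938: (3,5) in TLB -> HIT
vaddr=939: (3,5) in TLB -> HIT

Answer: MISS MISS HIT HIT HIT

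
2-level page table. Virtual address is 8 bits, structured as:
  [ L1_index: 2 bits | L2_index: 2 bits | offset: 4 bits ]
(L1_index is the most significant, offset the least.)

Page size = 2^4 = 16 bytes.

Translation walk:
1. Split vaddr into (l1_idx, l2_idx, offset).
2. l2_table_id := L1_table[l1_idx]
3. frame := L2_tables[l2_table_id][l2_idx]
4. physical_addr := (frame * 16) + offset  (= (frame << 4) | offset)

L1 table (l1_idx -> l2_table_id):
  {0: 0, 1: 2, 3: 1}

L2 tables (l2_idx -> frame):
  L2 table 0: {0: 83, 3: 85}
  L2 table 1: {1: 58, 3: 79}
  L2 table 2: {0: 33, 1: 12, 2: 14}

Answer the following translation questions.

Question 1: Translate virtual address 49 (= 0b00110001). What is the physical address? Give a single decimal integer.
Answer: 1361

Derivation:
vaddr = 49 = 0b00110001
Split: l1_idx=0, l2_idx=3, offset=1
L1[0] = 0
L2[0][3] = 85
paddr = 85 * 16 + 1 = 1361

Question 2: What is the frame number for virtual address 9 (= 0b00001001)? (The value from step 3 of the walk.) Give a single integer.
vaddr = 9: l1_idx=0, l2_idx=0
L1[0] = 0; L2[0][0] = 83

Answer: 83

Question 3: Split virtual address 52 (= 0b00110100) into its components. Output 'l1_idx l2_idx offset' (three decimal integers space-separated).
Answer: 0 3 4

Derivation:
vaddr = 52 = 0b00110100
  top 2 bits -> l1_idx = 0
  next 2 bits -> l2_idx = 3
  bottom 4 bits -> offset = 4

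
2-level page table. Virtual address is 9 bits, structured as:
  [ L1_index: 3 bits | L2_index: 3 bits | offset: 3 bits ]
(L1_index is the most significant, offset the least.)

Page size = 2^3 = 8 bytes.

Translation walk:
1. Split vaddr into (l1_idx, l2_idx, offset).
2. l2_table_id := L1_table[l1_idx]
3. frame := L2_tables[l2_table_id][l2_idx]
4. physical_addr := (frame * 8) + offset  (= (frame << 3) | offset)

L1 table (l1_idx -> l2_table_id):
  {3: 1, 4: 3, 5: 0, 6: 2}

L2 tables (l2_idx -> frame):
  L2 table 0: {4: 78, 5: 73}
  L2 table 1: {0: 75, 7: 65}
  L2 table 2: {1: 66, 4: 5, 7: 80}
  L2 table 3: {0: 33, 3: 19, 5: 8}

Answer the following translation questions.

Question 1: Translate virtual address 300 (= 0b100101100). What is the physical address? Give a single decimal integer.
Answer: 68

Derivation:
vaddr = 300 = 0b100101100
Split: l1_idx=4, l2_idx=5, offset=4
L1[4] = 3
L2[3][5] = 8
paddr = 8 * 8 + 4 = 68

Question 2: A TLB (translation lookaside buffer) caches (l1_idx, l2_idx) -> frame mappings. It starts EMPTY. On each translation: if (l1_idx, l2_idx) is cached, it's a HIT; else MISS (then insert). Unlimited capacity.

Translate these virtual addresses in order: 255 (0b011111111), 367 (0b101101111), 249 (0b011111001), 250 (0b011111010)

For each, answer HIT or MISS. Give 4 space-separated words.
vaddr=255: (3,7) not in TLB -> MISS, insert
vaddr=367: (5,5) not in TLB -> MISS, insert
vaddr=249: (3,7) in TLB -> HIT
vaddr=250: (3,7) in TLB -> HIT

Answer: MISS MISS HIT HIT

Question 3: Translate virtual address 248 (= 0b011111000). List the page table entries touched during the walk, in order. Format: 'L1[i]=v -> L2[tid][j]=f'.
vaddr = 248 = 0b011111000
Split: l1_idx=3, l2_idx=7, offset=0

Answer: L1[3]=1 -> L2[1][7]=65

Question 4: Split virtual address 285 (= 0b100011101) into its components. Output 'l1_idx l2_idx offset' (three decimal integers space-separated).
Answer: 4 3 5

Derivation:
vaddr = 285 = 0b100011101
  top 3 bits -> l1_idx = 4
  next 3 bits -> l2_idx = 3
  bottom 3 bits -> offset = 5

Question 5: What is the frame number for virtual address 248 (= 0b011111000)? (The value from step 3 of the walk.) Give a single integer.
Answer: 65

Derivation:
vaddr = 248: l1_idx=3, l2_idx=7
L1[3] = 1; L2[1][7] = 65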